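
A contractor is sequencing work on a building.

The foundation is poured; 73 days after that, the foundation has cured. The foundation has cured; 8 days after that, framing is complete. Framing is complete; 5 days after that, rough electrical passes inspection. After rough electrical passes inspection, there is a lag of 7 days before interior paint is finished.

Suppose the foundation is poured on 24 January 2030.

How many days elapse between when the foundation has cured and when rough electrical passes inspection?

13 days

Causal path: the foundation has cured → framing is complete → rough electrical passes inspection.
Total delay along the path: 8 + 5 = 13 days.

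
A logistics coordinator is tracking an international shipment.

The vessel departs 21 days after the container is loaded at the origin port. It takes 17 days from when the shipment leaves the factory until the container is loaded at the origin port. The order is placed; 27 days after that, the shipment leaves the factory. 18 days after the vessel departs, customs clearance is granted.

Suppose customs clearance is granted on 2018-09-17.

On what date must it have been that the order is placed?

2018-06-26

Customs clearance is granted: Sep 17, 2018.
The vessel departs: Sep 17, 2018 − 18 days = Aug 30, 2018.
The container is loaded at the origin port: Aug 30, 2018 − 21 days = Aug 9, 2018.
The shipment leaves the factory: Aug 9, 2018 − 17 days = Jul 23, 2018.
The order is placed: Jul 23, 2018 − 27 days = Jun 26, 2018.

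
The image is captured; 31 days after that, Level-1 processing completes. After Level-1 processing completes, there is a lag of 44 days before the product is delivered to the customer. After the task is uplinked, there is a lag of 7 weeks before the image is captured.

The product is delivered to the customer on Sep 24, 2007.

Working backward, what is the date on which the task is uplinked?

The product is delivered to the customer: Sep 24, 2007.
Level-1 processing completes: Sep 24, 2007 − 44 days = Aug 11, 2007.
The image is captured: Aug 11, 2007 − 31 days = Jul 11, 2007.
The task is uplinked: Jul 11, 2007 − 7 weeks = May 23, 2007.

May 23, 2007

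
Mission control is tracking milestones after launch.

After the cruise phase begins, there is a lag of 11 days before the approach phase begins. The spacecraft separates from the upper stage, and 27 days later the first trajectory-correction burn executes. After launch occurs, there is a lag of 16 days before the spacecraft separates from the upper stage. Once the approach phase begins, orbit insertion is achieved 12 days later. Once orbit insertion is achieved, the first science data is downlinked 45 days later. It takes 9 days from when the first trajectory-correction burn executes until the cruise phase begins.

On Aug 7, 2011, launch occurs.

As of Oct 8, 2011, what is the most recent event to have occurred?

Launch occurs: Aug 7, 2011.
The spacecraft separates from the upper stage: Aug 7, 2011 + 16 days = Aug 23, 2011.
The first trajectory-correction burn executes: Aug 23, 2011 + 27 days = Sep 19, 2011.
The cruise phase begins: Sep 19, 2011 + 9 days = Sep 28, 2011.
The approach phase begins: Sep 28, 2011 + 11 days = Oct 9, 2011.
Orbit insertion is achieved: Oct 9, 2011 + 12 days = Oct 21, 2011.
The first science data is downlinked: Oct 21, 2011 + 45 days = Dec 5, 2011.
Oct 8, 2011 falls between when the cruise phase begins (Sep 28, 2011) and when the approach phase begins (Oct 9, 2011).

The cruise phase begins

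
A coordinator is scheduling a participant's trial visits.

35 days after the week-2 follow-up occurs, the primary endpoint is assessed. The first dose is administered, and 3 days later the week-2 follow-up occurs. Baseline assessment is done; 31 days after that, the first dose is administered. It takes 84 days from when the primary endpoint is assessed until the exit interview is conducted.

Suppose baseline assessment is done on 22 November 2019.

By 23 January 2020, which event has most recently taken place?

Baseline assessment is done: Nov 22, 2019.
The first dose is administered: Nov 22, 2019 + 31 days = Dec 23, 2019.
The week-2 follow-up occurs: Dec 23, 2019 + 3 days = Dec 26, 2019.
The primary endpoint is assessed: Dec 26, 2019 + 35 days = Jan 30, 2020.
The exit interview is conducted: Jan 30, 2020 + 84 days = Apr 23, 2020.
Jan 23, 2020 falls between when the week-2 follow-up occurs (Dec 26, 2019) and when the primary endpoint is assessed (Jan 30, 2020).

The week-2 follow-up occurs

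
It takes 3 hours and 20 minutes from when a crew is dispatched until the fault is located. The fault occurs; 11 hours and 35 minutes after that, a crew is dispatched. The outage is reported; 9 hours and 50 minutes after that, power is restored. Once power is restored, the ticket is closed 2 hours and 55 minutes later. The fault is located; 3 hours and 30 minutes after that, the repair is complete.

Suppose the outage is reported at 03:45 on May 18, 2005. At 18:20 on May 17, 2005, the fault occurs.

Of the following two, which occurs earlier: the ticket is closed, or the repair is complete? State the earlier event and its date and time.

The repair is complete — 12:45 on May 18, 2005

The outage is reported: 03:45 May 18, 2005.
Power is restored: 03:45 May 18, 2005 + 9h50m = 13:35 May 18, 2005.
The ticket is closed: 13:35 May 18, 2005 + 2h55m = 16:30 May 18, 2005.
The fault occurs: 18:20 May 17, 2005.
A crew is dispatched: 18:20 May 17, 2005 + 11h35m = 05:55 May 18, 2005.
The fault is located: 05:55 May 18, 2005 + 3h20m = 09:15 May 18, 2005.
The repair is complete: 09:15 May 18, 2005 + 3h30m = 12:45 May 18, 2005.
Comparing: the ticket is closed at 16:30 May 18, 2005 vs the repair is complete at 12:45 May 18, 2005. Earlier: the repair is complete.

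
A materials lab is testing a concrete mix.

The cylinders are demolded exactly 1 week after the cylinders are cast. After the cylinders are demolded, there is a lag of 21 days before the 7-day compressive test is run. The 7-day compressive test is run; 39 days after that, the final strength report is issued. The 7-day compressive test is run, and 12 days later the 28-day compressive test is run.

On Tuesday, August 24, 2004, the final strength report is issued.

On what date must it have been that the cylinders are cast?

The final strength report is issued: Aug 24, 2004.
The 7-day compressive test is run: Aug 24, 2004 − 39 days = Jul 16, 2004.
The cylinders are demolded: Jul 16, 2004 − 21 days = Jun 25, 2004.
The cylinders are cast: Jun 25, 2004 − 1 week = Jun 18, 2004.

Friday, June 18, 2004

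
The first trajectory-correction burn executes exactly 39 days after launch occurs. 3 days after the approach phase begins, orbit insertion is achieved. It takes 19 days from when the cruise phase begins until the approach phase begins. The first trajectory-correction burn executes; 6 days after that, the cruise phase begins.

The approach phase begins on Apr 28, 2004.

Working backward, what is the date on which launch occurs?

Feb 24, 2004

The approach phase begins: Apr 28, 2004.
The cruise phase begins: Apr 28, 2004 − 19 days = Apr 9, 2004.
The first trajectory-correction burn executes: Apr 9, 2004 − 6 days = Apr 3, 2004.
Launch occurs: Apr 3, 2004 − 39 days = Feb 24, 2004.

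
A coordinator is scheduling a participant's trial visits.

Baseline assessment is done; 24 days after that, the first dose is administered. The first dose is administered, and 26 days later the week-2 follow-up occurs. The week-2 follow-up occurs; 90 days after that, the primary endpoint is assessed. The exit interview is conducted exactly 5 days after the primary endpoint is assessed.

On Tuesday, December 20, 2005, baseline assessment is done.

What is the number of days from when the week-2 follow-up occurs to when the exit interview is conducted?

95 days

Causal path: the week-2 follow-up occurs → the primary endpoint is assessed → the exit interview is conducted.
Total delay along the path: 90 + 5 = 95 days.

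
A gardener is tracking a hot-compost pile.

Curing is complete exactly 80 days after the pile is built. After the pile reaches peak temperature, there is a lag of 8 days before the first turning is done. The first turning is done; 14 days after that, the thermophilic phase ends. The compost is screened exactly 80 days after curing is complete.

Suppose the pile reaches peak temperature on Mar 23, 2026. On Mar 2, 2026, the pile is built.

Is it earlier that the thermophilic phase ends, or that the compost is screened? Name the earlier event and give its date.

The pile reaches peak temperature: Mar 23, 2026.
The first turning is done: Mar 23, 2026 + 8 days = Mar 31, 2026.
The thermophilic phase ends: Mar 31, 2026 + 14 days = Apr 14, 2026.
The pile is built: Mar 2, 2026.
Curing is complete: Mar 2, 2026 + 80 days = May 21, 2026.
The compost is screened: May 21, 2026 + 80 days = Aug 9, 2026.
Comparing: the thermophilic phase ends on Apr 14, 2026 vs the compost is screened on Aug 9, 2026. Earlier: the thermophilic phase ends.

The thermophilic phase ends — Apr 14, 2026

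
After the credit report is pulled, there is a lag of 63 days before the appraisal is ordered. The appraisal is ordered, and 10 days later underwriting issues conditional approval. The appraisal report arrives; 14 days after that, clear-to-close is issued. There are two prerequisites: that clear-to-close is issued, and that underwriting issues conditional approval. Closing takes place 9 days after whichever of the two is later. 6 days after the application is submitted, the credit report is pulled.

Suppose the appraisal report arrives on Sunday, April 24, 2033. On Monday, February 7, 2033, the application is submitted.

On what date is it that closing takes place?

Tuesday, May 17, 2033

The appraisal report arrives: Apr 24, 2033.
Clear-to-close is issued: Apr 24, 2033 + 14 days = May 8, 2033.
The application is submitted: Feb 7, 2033.
The credit report is pulled: Feb 7, 2033 + 6 days = Feb 13, 2033.
The appraisal is ordered: Feb 13, 2033 + 63 days = Apr 17, 2033.
Underwriting issues conditional approval: Apr 17, 2033 + 10 days = Apr 27, 2033.
Both prerequisites met — clear-to-close is issued (May 8, 2033), underwriting issues conditional approval (Apr 27, 2033); the later is May 8, 2033.
Closing takes place: May 8, 2033 + 9 days = May 17, 2033.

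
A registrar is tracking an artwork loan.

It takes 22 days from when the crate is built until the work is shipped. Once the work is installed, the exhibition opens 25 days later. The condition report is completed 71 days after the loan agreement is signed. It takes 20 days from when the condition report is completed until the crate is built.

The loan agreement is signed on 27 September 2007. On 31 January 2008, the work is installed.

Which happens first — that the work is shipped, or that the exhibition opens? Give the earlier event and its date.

The loan agreement is signed: Sep 27, 2007.
The condition report is completed: Sep 27, 2007 + 71 days = Dec 7, 2007.
The crate is built: Dec 7, 2007 + 20 days = Dec 27, 2007.
The work is shipped: Dec 27, 2007 + 22 days = Jan 18, 2008.
The work is installed: Jan 31, 2008.
The exhibition opens: Jan 31, 2008 + 25 days = Feb 25, 2008.
Comparing: the work is shipped on Jan 18, 2008 vs the exhibition opens on Feb 25, 2008. Earlier: the work is shipped.

The work is shipped — 18 January 2008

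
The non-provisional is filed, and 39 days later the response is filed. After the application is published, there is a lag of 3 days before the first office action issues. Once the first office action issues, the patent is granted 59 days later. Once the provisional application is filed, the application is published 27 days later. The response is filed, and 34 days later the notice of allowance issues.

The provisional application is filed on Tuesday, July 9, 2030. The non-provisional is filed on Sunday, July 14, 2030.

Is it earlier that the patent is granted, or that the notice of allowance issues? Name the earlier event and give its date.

The notice of allowance issues — Wednesday, September 25, 2030

The provisional application is filed: Jul 9, 2030.
The application is published: Jul 9, 2030 + 27 days = Aug 5, 2030.
The first office action issues: Aug 5, 2030 + 3 days = Aug 8, 2030.
The patent is granted: Aug 8, 2030 + 59 days = Oct 6, 2030.
The non-provisional is filed: Jul 14, 2030.
The response is filed: Jul 14, 2030 + 39 days = Aug 22, 2030.
The notice of allowance issues: Aug 22, 2030 + 34 days = Sep 25, 2030.
Comparing: the patent is granted on Oct 6, 2030 vs the notice of allowance issues on Sep 25, 2030. Earlier: the notice of allowance issues.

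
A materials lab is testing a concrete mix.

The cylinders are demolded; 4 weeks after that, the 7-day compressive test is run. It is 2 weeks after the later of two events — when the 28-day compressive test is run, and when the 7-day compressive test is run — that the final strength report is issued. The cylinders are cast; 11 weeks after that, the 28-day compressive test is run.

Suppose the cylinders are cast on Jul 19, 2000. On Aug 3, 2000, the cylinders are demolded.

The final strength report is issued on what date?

Oct 18, 2000

The cylinders are cast: Jul 19, 2000.
The 28-day compressive test is run: Jul 19, 2000 + 11 weeks = Oct 4, 2000.
The cylinders are demolded: Aug 3, 2000.
The 7-day compressive test is run: Aug 3, 2000 + 4 weeks = Aug 31, 2000.
Both prerequisites met — the 28-day compressive test is run (Oct 4, 2000), the 7-day compressive test is run (Aug 31, 2000); the later is Oct 4, 2000.
The final strength report is issued: Oct 4, 2000 + 2 weeks = Oct 18, 2000.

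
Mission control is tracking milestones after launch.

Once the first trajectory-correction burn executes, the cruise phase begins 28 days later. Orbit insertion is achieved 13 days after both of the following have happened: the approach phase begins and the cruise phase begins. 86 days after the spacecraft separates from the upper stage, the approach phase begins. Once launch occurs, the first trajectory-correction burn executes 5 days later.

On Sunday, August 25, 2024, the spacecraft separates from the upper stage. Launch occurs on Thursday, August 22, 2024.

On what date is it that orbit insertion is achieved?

The spacecraft separates from the upper stage: Aug 25, 2024.
The approach phase begins: Aug 25, 2024 + 86 days = Nov 19, 2024.
Launch occurs: Aug 22, 2024.
The first trajectory-correction burn executes: Aug 22, 2024 + 5 days = Aug 27, 2024.
The cruise phase begins: Aug 27, 2024 + 28 days = Sep 24, 2024.
Both prerequisites met — the approach phase begins (Nov 19, 2024), the cruise phase begins (Sep 24, 2024); the later is Nov 19, 2024.
Orbit insertion is achieved: Nov 19, 2024 + 13 days = Dec 2, 2024.

Monday, December 2, 2024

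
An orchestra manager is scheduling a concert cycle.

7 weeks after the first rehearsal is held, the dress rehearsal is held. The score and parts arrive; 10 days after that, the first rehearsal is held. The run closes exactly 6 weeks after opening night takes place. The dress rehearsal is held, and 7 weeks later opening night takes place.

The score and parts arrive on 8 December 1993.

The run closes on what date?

7 May 1994

The score and parts arrive: Dec 8, 1993.
The first rehearsal is held: Dec 8, 1993 + 10 days = Dec 18, 1993.
The dress rehearsal is held: Dec 18, 1993 + 7 weeks = Feb 5, 1994.
Opening night takes place: Feb 5, 1994 + 7 weeks = Mar 26, 1994.
The run closes: Mar 26, 1994 + 6 weeks = May 7, 1994.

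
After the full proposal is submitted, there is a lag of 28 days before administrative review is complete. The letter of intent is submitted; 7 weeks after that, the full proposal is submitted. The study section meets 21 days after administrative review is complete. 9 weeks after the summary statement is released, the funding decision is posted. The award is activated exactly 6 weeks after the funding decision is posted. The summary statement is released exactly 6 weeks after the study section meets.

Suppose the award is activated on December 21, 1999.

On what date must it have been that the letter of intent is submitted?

The award is activated: Dec 21, 1999.
The funding decision is posted: Dec 21, 1999 − 6 weeks = Nov 9, 1999.
The summary statement is released: Nov 9, 1999 − 9 weeks = Sep 7, 1999.
The study section meets: Sep 7, 1999 − 6 weeks = Jul 27, 1999.
Administrative review is complete: Jul 27, 1999 − 21 days = Jul 6, 1999.
The full proposal is submitted: Jul 6, 1999 − 28 days = Jun 8, 1999.
The letter of intent is submitted: Jun 8, 1999 − 7 weeks = Apr 20, 1999.

April 20, 1999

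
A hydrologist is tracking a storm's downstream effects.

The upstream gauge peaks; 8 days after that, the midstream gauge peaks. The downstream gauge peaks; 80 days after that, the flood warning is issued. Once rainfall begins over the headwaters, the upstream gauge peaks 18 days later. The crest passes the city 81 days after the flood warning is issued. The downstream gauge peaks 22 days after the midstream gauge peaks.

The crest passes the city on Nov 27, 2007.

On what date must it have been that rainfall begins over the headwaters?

May 2, 2007

The crest passes the city: Nov 27, 2007.
The flood warning is issued: Nov 27, 2007 − 81 days = Sep 7, 2007.
The downstream gauge peaks: Sep 7, 2007 − 80 days = Jun 19, 2007.
The midstream gauge peaks: Jun 19, 2007 − 22 days = May 28, 2007.
The upstream gauge peaks: May 28, 2007 − 8 days = May 20, 2007.
Rainfall begins over the headwaters: May 20, 2007 − 18 days = May 2, 2007.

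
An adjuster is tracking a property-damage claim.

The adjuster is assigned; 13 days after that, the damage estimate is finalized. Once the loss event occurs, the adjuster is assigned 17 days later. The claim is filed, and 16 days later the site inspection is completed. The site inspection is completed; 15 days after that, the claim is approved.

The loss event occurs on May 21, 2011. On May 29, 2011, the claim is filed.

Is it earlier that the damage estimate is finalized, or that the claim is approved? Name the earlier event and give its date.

The damage estimate is finalized — June 20, 2011

The loss event occurs: May 21, 2011.
The adjuster is assigned: May 21, 2011 + 17 days = Jun 7, 2011.
The damage estimate is finalized: Jun 7, 2011 + 13 days = Jun 20, 2011.
The claim is filed: May 29, 2011.
The site inspection is completed: May 29, 2011 + 16 days = Jun 14, 2011.
The claim is approved: Jun 14, 2011 + 15 days = Jun 29, 2011.
Comparing: the damage estimate is finalized on Jun 20, 2011 vs the claim is approved on Jun 29, 2011. Earlier: the damage estimate is finalized.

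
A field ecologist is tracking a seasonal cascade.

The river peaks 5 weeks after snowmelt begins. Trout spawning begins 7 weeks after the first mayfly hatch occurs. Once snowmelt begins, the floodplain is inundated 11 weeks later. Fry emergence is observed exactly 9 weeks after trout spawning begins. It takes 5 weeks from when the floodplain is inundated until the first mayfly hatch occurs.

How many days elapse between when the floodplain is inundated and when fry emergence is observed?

147 days

Causal path: the floodplain is inundated → the first mayfly hatch occurs → trout spawning begins → fry emergence is observed.
Total delay along the path: 5 + 7 + 9 weeks = 21 weeks = 147 days.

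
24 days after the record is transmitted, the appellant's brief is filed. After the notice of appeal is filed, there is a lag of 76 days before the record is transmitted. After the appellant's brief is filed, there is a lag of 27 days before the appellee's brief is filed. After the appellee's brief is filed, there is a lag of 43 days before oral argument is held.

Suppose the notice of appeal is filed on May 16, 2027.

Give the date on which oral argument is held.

Nov 2, 2027

The notice of appeal is filed: May 16, 2027.
The record is transmitted: May 16, 2027 + 76 days = Jul 31, 2027.
The appellant's brief is filed: Jul 31, 2027 + 24 days = Aug 24, 2027.
The appellee's brief is filed: Aug 24, 2027 + 27 days = Sep 20, 2027.
Oral argument is held: Sep 20, 2027 + 43 days = Nov 2, 2027.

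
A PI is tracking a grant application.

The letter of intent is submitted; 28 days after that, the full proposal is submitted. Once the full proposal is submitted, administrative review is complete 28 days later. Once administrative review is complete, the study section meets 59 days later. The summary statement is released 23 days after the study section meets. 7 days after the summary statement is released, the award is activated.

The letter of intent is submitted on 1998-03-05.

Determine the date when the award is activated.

The letter of intent is submitted: Mar 5, 1998.
The full proposal is submitted: Mar 5, 1998 + 28 days = Apr 2, 1998.
Administrative review is complete: Apr 2, 1998 + 28 days = Apr 30, 1998.
The study section meets: Apr 30, 1998 + 59 days = Jun 28, 1998.
The summary statement is released: Jun 28, 1998 + 23 days = Jul 21, 1998.
The award is activated: Jul 21, 1998 + 7 days = Jul 28, 1998.

1998-07-28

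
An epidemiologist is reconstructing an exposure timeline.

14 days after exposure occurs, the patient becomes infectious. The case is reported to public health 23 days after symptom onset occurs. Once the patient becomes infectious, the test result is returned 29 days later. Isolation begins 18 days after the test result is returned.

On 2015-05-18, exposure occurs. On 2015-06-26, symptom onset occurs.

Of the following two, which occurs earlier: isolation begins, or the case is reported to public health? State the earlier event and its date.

Exposure occurs: May 18, 2015.
The patient becomes infectious: May 18, 2015 + 14 days = Jun 1, 2015.
The test result is returned: Jun 1, 2015 + 29 days = Jun 30, 2015.
Isolation begins: Jun 30, 2015 + 18 days = Jul 18, 2015.
Symptom onset occurs: Jun 26, 2015.
The case is reported to public health: Jun 26, 2015 + 23 days = Jul 19, 2015.
Comparing: isolation begins on Jul 18, 2015 vs the case is reported to public health on Jul 19, 2015. Earlier: isolation begins.

Isolation begins — 2015-07-18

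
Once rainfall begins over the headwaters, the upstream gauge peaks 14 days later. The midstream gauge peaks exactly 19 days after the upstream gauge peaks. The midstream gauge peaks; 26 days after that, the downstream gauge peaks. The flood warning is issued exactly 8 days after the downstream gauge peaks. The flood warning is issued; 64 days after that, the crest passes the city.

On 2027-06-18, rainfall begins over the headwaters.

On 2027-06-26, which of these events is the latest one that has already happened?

Rainfall begins over the headwaters

Rainfall begins over the headwaters: Jun 18, 2027.
The upstream gauge peaks: Jun 18, 2027 + 14 days = Jul 2, 2027.
The midstream gauge peaks: Jul 2, 2027 + 19 days = Jul 21, 2027.
The downstream gauge peaks: Jul 21, 2027 + 26 days = Aug 16, 2027.
The flood warning is issued: Aug 16, 2027 + 8 days = Aug 24, 2027.
The crest passes the city: Aug 24, 2027 + 64 days = Oct 27, 2027.
Jun 26, 2027 falls between when rainfall begins over the headwaters (Jun 18, 2027) and when the upstream gauge peaks (Jul 2, 2027).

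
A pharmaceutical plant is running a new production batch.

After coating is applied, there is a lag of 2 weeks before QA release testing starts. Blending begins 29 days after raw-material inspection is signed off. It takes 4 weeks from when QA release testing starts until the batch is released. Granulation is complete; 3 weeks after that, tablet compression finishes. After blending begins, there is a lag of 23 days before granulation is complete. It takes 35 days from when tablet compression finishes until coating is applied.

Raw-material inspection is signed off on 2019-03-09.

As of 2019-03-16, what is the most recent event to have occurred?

Raw-material inspection is signed off: Mar 9, 2019.
Blending begins: Mar 9, 2019 + 29 days = Apr 7, 2019.
Granulation is complete: Apr 7, 2019 + 23 days = Apr 30, 2019.
Tablet compression finishes: Apr 30, 2019 + 3 weeks = May 21, 2019.
Coating is applied: May 21, 2019 + 35 days = Jun 25, 2019.
QA release testing starts: Jun 25, 2019 + 2 weeks = Jul 9, 2019.
The batch is released: Jul 9, 2019 + 4 weeks = Aug 6, 2019.
Mar 16, 2019 falls between when raw-material inspection is signed off (Mar 9, 2019) and when blending begins (Apr 7, 2019).

Raw-material inspection is signed off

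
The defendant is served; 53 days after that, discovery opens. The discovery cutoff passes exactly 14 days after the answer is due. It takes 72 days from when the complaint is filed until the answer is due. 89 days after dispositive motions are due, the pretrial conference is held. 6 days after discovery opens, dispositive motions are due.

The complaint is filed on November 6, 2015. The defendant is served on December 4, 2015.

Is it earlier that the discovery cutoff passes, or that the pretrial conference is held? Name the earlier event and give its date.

The discovery cutoff passes — January 31, 2016

The complaint is filed: Nov 6, 2015.
The answer is due: Nov 6, 2015 + 72 days = Jan 17, 2016.
The discovery cutoff passes: Jan 17, 2016 + 14 days = Jan 31, 2016.
The defendant is served: Dec 4, 2015.
Discovery opens: Dec 4, 2015 + 53 days = Jan 26, 2016.
Dispositive motions are due: Jan 26, 2016 + 6 days = Feb 1, 2016.
The pretrial conference is held: Feb 1, 2016 + 89 days = Apr 30, 2016.
Comparing: the discovery cutoff passes on Jan 31, 2016 vs the pretrial conference is held on Apr 30, 2016. Earlier: the discovery cutoff passes.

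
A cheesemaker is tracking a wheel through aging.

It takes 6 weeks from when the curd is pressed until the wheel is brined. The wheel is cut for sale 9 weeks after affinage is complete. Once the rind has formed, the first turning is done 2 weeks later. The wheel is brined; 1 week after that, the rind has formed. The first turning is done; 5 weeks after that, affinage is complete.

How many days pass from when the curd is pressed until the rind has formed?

Causal path: the curd is pressed → the wheel is brined → the rind has formed.
Total delay along the path: 6 + 1 weeks = 7 weeks = 49 days.

49 days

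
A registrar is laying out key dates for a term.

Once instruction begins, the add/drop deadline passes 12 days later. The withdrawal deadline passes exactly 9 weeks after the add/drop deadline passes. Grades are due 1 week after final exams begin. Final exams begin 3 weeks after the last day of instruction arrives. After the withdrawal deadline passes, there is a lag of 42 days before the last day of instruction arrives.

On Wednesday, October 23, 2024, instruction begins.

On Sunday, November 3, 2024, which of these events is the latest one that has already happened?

Instruction begins

Instruction begins: Oct 23, 2024.
The add/drop deadline passes: Oct 23, 2024 + 12 days = Nov 4, 2024.
The withdrawal deadline passes: Nov 4, 2024 + 9 weeks = Jan 6, 2025.
The last day of instruction arrives: Jan 6, 2025 + 42 days = Feb 17, 2025.
Final exams begin: Feb 17, 2025 + 3 weeks = Mar 10, 2025.
Grades are due: Mar 10, 2025 + 1 week = Mar 17, 2025.
Nov 3, 2024 falls between when instruction begins (Oct 23, 2024) and when the add/drop deadline passes (Nov 4, 2024).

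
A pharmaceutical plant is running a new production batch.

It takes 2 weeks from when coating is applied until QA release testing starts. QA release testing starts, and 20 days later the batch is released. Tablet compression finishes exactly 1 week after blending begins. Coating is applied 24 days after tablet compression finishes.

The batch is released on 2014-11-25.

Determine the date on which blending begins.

The batch is released: Nov 25, 2014.
QA release testing starts: Nov 25, 2014 − 20 days = Nov 5, 2014.
Coating is applied: Nov 5, 2014 − 2 weeks = Oct 22, 2014.
Tablet compression finishes: Oct 22, 2014 − 24 days = Sep 28, 2014.
Blending begins: Sep 28, 2014 − 1 week = Sep 21, 2014.

2014-09-21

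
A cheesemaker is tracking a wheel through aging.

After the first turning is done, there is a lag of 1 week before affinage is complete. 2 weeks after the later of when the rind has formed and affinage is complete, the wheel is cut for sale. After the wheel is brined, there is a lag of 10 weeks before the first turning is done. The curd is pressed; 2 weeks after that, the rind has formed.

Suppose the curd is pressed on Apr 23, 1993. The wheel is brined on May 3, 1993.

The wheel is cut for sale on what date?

The curd is pressed: Apr 23, 1993.
The rind has formed: Apr 23, 1993 + 2 weeks = May 7, 1993.
The wheel is brined: May 3, 1993.
The first turning is done: May 3, 1993 + 10 weeks = Jul 12, 1993.
Affinage is complete: Jul 12, 1993 + 1 week = Jul 19, 1993.
Both prerequisites met — the rind has formed (May 7, 1993), affinage is complete (Jul 19, 1993); the later is Jul 19, 1993.
The wheel is cut for sale: Jul 19, 1993 + 2 weeks = Aug 2, 1993.

Aug 2, 1993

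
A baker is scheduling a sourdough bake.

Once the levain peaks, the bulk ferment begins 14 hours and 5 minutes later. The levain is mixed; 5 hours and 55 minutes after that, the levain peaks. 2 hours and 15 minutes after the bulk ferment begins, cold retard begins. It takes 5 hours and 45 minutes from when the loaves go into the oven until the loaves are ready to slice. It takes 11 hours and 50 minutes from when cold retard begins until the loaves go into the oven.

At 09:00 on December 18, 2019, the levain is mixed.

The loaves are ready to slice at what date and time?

The levain is mixed: 09:00 Dec 18, 2019.
The levain peaks: 09:00 Dec 18, 2019 + 5h55m = 14:55 Dec 18, 2019.
The bulk ferment begins: 14:55 Dec 18, 2019 + 14h05m = 05:00 Dec 19, 2019.
Cold retard begins: 05:00 Dec 19, 2019 + 2h15m = 07:15 Dec 19, 2019.
The loaves go into the oven: 07:15 Dec 19, 2019 + 11h50m = 19:05 Dec 19, 2019.
The loaves are ready to slice: 19:05 Dec 19, 2019 + 5h45m = 00:50 Dec 20, 2019.

00:50 on December 20, 2019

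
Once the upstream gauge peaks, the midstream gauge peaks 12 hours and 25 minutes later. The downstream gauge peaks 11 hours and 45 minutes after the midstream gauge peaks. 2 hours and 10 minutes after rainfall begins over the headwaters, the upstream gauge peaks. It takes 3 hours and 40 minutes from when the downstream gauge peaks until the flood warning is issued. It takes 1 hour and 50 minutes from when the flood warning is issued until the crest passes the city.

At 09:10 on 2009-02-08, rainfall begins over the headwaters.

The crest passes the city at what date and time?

Rainfall begins over the headwaters: 09:10 Feb 8, 2009.
The upstream gauge peaks: 09:10 Feb 8, 2009 + 2h10m = 11:20 Feb 8, 2009.
The midstream gauge peaks: 11:20 Feb 8, 2009 + 12h25m = 23:45 Feb 8, 2009.
The downstream gauge peaks: 23:45 Feb 8, 2009 + 11h45m = 11:30 Feb 9, 2009.
The flood warning is issued: 11:30 Feb 9, 2009 + 3h40m = 15:10 Feb 9, 2009.
The crest passes the city: 15:10 Feb 9, 2009 + 1h50m = 17:00 Feb 9, 2009.

17:00 on 2009-02-09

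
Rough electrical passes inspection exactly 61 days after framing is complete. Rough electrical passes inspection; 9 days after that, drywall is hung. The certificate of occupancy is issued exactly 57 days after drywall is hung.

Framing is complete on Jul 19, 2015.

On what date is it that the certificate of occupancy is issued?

Framing is complete: Jul 19, 2015.
Rough electrical passes inspection: Jul 19, 2015 + 61 days = Sep 18, 2015.
Drywall is hung: Sep 18, 2015 + 9 days = Sep 27, 2015.
The certificate of occupancy is issued: Sep 27, 2015 + 57 days = Nov 23, 2015.

Nov 23, 2015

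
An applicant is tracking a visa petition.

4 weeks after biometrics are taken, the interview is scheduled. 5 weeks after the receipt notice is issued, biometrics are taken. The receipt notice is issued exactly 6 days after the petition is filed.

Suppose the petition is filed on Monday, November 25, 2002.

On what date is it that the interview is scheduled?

The petition is filed: Nov 25, 2002.
The receipt notice is issued: Nov 25, 2002 + 6 days = Dec 1, 2002.
Biometrics are taken: Dec 1, 2002 + 5 weeks = Jan 5, 2003.
The interview is scheduled: Jan 5, 2003 + 4 weeks = Feb 2, 2003.

Sunday, February 2, 2003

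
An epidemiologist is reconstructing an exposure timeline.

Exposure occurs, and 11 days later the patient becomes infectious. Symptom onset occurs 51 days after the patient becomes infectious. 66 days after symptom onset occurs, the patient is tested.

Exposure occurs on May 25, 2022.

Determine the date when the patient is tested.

Exposure occurs: May 25, 2022.
The patient becomes infectious: May 25, 2022 + 11 days = Jun 5, 2022.
Symptom onset occurs: Jun 5, 2022 + 51 days = Jul 26, 2022.
The patient is tested: Jul 26, 2022 + 66 days = Sep 30, 2022.

Sep 30, 2022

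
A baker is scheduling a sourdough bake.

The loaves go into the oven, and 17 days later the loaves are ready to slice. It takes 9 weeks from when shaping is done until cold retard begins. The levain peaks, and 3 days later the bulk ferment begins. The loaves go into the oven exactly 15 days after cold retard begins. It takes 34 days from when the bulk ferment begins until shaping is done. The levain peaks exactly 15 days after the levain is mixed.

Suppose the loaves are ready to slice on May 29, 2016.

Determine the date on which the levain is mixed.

The loaves are ready to slice: May 29, 2016.
The loaves go into the oven: May 29, 2016 − 17 days = May 12, 2016.
Cold retard begins: May 12, 2016 − 15 days = Apr 27, 2016.
Shaping is done: Apr 27, 2016 − 9 weeks = Feb 24, 2016.
The bulk ferment begins: Feb 24, 2016 − 34 days = Jan 21, 2016.
The levain peaks: Jan 21, 2016 − 3 days = Jan 18, 2016.
The levain is mixed: Jan 18, 2016 − 15 days = Jan 3, 2016.

Jan 3, 2016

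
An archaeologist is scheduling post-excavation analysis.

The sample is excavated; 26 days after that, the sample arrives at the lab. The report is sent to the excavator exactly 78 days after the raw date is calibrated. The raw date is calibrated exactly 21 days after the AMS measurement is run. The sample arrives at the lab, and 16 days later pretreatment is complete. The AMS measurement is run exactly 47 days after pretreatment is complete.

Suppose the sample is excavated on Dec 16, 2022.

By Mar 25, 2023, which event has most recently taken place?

The sample is excavated: Dec 16, 2022.
The sample arrives at the lab: Dec 16, 2022 + 26 days = Jan 11, 2023.
Pretreatment is complete: Jan 11, 2023 + 16 days = Jan 27, 2023.
The AMS measurement is run: Jan 27, 2023 + 47 days = Mar 15, 2023.
The raw date is calibrated: Mar 15, 2023 + 21 days = Apr 5, 2023.
The report is sent to the excavator: Apr 5, 2023 + 78 days = Jun 22, 2023.
Mar 25, 2023 falls between when the AMS measurement is run (Mar 15, 2023) and when the raw date is calibrated (Apr 5, 2023).

The AMS measurement is run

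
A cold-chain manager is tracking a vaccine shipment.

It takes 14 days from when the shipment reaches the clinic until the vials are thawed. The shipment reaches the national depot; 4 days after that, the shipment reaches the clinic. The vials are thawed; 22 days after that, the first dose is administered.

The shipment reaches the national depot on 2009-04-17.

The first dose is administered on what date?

2009-05-27

The shipment reaches the national depot: Apr 17, 2009.
The shipment reaches the clinic: Apr 17, 2009 + 4 days = Apr 21, 2009.
The vials are thawed: Apr 21, 2009 + 14 days = May 5, 2009.
The first dose is administered: May 5, 2009 + 22 days = May 27, 2009.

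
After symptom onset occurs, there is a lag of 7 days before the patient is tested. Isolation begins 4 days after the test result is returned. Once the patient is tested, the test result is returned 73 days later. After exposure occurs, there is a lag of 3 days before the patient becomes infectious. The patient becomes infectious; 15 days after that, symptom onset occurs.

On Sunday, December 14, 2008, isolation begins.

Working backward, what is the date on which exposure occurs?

Isolation begins: Dec 14, 2008.
The test result is returned: Dec 14, 2008 − 4 days = Dec 10, 2008.
The patient is tested: Dec 10, 2008 − 73 days = Sep 28, 2008.
Symptom onset occurs: Sep 28, 2008 − 7 days = Sep 21, 2008.
The patient becomes infectious: Sep 21, 2008 − 15 days = Sep 6, 2008.
Exposure occurs: Sep 6, 2008 − 3 days = Sep 3, 2008.

Wednesday, September 3, 2008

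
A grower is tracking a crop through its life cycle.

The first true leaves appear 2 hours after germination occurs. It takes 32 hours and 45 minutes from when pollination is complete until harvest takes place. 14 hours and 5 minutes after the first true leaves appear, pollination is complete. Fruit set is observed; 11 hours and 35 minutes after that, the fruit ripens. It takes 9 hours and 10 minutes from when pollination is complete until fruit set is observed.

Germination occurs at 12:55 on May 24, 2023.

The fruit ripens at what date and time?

Germination occurs: 12:55 May 24, 2023.
The first true leaves appear: 12:55 May 24, 2023 + 2h = 14:55 May 24, 2023.
Pollination is complete: 14:55 May 24, 2023 + 14h05m = 05:00 May 25, 2023.
Fruit set is observed: 05:00 May 25, 2023 + 9h10m = 14:10 May 25, 2023.
The fruit ripens: 14:10 May 25, 2023 + 11h35m = 01:45 May 26, 2023.

01:45 on May 26, 2023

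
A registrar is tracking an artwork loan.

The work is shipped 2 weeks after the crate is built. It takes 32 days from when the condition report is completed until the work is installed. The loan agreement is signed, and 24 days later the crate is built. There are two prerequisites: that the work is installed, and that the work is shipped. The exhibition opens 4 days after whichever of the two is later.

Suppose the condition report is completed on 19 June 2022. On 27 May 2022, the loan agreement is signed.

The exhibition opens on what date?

25 July 2022

The condition report is completed: Jun 19, 2022.
The work is installed: Jun 19, 2022 + 32 days = Jul 21, 2022.
The loan agreement is signed: May 27, 2022.
The crate is built: May 27, 2022 + 24 days = Jun 20, 2022.
The work is shipped: Jun 20, 2022 + 2 weeks = Jul 4, 2022.
Both prerequisites met — the work is installed (Jul 21, 2022), the work is shipped (Jul 4, 2022); the later is Jul 21, 2022.
The exhibition opens: Jul 21, 2022 + 4 days = Jul 25, 2022.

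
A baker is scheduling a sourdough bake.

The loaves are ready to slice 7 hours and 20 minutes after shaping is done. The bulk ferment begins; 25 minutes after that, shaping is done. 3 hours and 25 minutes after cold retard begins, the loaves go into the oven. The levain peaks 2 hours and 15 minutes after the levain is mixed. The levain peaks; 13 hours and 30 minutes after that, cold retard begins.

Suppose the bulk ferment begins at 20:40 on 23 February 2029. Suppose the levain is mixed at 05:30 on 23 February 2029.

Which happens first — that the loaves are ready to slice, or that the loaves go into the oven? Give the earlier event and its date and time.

The bulk ferment begins: 20:40 Feb 23, 2029.
Shaping is done: 20:40 Feb 23, 2029 + 25m = 21:05 Feb 23, 2029.
The loaves are ready to slice: 21:05 Feb 23, 2029 + 7h20m = 04:25 Feb 24, 2029.
The levain is mixed: 05:30 Feb 23, 2029.
The levain peaks: 05:30 Feb 23, 2029 + 2h15m = 07:45 Feb 23, 2029.
Cold retard begins: 07:45 Feb 23, 2029 + 13h30m = 21:15 Feb 23, 2029.
The loaves go into the oven: 21:15 Feb 23, 2029 + 3h25m = 00:40 Feb 24, 2029.
Comparing: the loaves are ready to slice at 04:25 Feb 24, 2029 vs the loaves go into the oven at 00:40 Feb 24, 2029. Earlier: the loaves go into the oven.

The loaves go into the oven — 00:40 on 24 February 2029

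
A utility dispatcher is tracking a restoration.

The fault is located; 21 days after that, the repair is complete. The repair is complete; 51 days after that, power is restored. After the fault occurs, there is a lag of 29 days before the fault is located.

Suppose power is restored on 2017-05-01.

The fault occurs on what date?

Power is restored: May 1, 2017.
The repair is complete: May 1, 2017 − 51 days = Mar 11, 2017.
The fault is located: Mar 11, 2017 − 21 days = Feb 18, 2017.
The fault occurs: Feb 18, 2017 − 29 days = Jan 20, 2017.

2017-01-20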